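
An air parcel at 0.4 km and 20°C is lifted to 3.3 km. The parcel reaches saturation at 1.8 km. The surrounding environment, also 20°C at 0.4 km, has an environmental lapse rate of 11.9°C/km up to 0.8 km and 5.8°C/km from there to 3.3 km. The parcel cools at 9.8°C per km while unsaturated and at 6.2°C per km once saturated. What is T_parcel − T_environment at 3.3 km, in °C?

Parcel:
  400–1800 m, dry: Δz = 1.4 km ⇒ ΔT = -13.72°C; T = 6.28°C
  1800–3300 m, saturated: Δz = 1.5 km ⇒ ΔT = -9.3°C; T = -3.02°C
Environment:
  400–800 m, environment, lower layer: Δz = 0.4 km ⇒ ΔT = -4.76°C; T = 15.24°C
  800–3300 m, environment, upper layer: Δz = 2.5 km ⇒ ΔT = -14.5°C; T = 0.74°C
T_parcel − T_env = -3.02 − 0.74 = -3.76°C

-3.76°C (parcel cooler than environment)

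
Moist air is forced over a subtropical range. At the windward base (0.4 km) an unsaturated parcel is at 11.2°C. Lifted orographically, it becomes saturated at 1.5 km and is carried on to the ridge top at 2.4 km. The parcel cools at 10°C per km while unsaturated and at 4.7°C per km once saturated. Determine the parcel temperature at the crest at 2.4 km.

-4.03°C

Dry to 1500 m: -10 × 1.1 km = -11°C, so T = 0.2°C.
Saturated to 2400 m: -4.7 × 0.9 km = -4.23°C, so T = -4.03°C.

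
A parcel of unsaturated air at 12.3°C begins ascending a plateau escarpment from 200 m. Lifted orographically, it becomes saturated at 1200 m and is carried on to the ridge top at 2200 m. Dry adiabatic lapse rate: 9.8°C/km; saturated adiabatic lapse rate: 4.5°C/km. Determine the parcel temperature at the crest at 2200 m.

-2°C

From 200 m to 1200 m (dry): cools by 9.8 × 1 = 9.8°C, giving 2.5°C.
From 1200 m to 2200 m (saturated): cools by 4.5 × 1 = 4.5°C, giving -2°C.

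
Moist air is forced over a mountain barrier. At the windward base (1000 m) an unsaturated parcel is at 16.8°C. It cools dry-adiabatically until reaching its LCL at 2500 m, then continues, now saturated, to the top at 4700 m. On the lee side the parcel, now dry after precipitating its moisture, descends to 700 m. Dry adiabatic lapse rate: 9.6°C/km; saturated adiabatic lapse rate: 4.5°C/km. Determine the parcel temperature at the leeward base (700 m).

1000–2500 m, dry: Δz = 1.5 km ⇒ ΔT = -14.4°C; T = 2.4°C
2500–4700 m, saturated: Δz = 2.2 km ⇒ ΔT = -9.9°C; T = -7.5°C
4700–700 m, dry descent: Δz = 4 km ⇒ ΔT = +38.4°C; T = 30.9°C

30.9°C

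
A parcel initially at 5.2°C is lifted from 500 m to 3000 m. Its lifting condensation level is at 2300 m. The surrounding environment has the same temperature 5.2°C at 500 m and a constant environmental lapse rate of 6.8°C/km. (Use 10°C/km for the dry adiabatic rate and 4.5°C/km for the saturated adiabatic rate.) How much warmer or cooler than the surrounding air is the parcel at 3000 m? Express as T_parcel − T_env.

Parcel:
  Dry to 2300 m: -10 × 1.8 km = -18°C, so T = -12.8°C.
  Saturated to 3000 m: -4.5 × 0.7 km = -3.15°C, so T = -15.95°C.
Environment:
  Environment to 3000 m: -6.8 × 2.5 km = -17°C, so T = -11.8°C.
T_parcel − T_env = -15.95 − (-11.8) = -4.15°C

-4.15°C (parcel cooler than environment)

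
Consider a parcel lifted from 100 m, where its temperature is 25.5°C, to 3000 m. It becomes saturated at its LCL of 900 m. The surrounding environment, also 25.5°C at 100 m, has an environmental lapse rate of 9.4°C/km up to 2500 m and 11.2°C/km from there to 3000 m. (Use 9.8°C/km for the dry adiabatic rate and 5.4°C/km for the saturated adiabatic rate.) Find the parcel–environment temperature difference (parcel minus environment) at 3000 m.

+8.98°C (parcel warmer than environment)

Parcel:
  Dry to 900 m: -9.8 × 0.8 km = -7.84°C, so T = 17.66°C.
  Saturated to 3000 m: -5.4 × 2.1 km = -11.34°C, so T = 6.32°C.
Environment:
  Environment, lower layer to 2500 m: -9.4 × 2.4 km = -22.56°C, so T = 2.94°C.
  Environment, upper layer to 3000 m: -11.2 × 0.5 km = -5.6°C, so T = -2.66°C.
T_parcel − T_env = 6.32 − (-2.66) = +8.98°C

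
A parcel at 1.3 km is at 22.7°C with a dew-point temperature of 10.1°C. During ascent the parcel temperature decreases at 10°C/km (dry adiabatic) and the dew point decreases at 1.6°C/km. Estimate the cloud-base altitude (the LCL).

2.8 km

T and T_d converge at 10 − 1.6 = 8.4°C per km
Height above start = (22.7 − 10.1) / 8.4 = 1.5 km
LCL altitude = 1300 m + 1500 m = 2800 m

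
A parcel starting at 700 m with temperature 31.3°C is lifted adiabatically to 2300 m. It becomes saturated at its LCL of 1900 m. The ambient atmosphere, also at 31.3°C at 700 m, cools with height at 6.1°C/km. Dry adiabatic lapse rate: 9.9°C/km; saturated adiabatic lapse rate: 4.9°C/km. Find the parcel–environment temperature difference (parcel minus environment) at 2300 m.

Parcel:
  From 700 m to 1900 m (dry): cools by 9.9 × 1.2 = 11.88°C, giving 19.42°C.
  From 1900 m to 2300 m (saturated): cools by 4.9 × 0.4 = 1.96°C, giving 17.46°C.
Environment:
  From 700 m to 2300 m (environment): cools by 6.1 × 1.6 = 9.76°C, giving 21.54°C.
T_parcel − T_env = 17.46 − 21.54 = -4.08°C

-4.08°C (parcel cooler than environment)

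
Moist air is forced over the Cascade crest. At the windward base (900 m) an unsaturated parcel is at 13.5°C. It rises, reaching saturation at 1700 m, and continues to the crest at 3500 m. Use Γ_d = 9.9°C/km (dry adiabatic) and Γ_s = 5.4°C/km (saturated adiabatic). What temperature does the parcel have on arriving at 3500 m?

900–1700 m, dry: Δz = 0.8 km ⇒ ΔT = -7.92°C; T = 5.58°C
1700–3500 m, saturated: Δz = 1.8 km ⇒ ΔT = -9.72°C; T = -4.14°C

-4.14°C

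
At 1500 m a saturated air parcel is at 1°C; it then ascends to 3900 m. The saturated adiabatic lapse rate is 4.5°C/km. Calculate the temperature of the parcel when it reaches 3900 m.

-9.8°C

Saturated adiabatic to 3900 m: -4.5 × 2.4 km = -10.8°C, so T = -9.8°C.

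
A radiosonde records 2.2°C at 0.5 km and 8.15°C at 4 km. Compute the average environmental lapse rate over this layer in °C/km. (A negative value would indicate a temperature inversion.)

-1.7°C/km

Γ = −ΔT/Δz = (2.2 − 8.15) / (4000 − 500) m
  = -5.95°C / 3.5 km = -1.7°C/km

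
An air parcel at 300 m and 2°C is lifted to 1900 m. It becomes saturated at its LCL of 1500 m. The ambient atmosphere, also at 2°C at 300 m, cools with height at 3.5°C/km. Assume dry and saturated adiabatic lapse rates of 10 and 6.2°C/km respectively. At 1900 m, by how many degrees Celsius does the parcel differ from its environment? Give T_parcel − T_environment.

-8.88°C (parcel cooler than environment)

Parcel:
  From 300 m to 1500 m (dry): cools by 10 × 1.2 = 12°C, giving -10°C.
  From 1500 m to 1900 m (saturated): cools by 6.2 × 0.4 = 2.48°C, giving -12.48°C.
Environment:
  From 300 m to 1900 m (environment): cools by 3.5 × 1.6 = 5.6°C, giving -3.6°C.
T_parcel − T_env = -12.48 − (-3.6) = -8.88°C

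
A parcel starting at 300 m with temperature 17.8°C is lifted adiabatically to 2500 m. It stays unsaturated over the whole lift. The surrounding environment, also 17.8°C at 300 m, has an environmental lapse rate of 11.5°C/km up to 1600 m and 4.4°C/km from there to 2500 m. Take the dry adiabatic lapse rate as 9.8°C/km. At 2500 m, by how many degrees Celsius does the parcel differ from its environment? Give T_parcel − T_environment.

Parcel:
  Dry to 2500 m: -9.8 × 2.2 km = -21.56°C, so T = -3.76°C.
Environment:
  Environment, lower layer to 1600 m: -11.5 × 1.3 km = -14.95°C, so T = 2.85°C.
  Environment, upper layer to 2500 m: -4.4 × 0.9 km = -3.96°C, so T = -1.11°C.
T_parcel − T_env = -3.76 − (-1.11) = -2.65°C

-2.65°C (parcel cooler than environment)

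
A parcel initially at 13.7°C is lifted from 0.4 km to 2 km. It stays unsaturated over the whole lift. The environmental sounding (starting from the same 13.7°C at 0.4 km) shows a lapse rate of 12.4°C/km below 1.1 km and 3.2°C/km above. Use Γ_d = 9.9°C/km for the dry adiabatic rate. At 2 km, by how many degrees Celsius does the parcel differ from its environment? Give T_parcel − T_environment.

Parcel:
  Dry to 2000 m: -9.9 × 1.6 km = -15.84°C, so T = -2.14°C.
Environment:
  Environment, lower layer to 1100 m: -12.4 × 0.7 km = -8.68°C, so T = 5.02°C.
  Environment, upper layer to 2000 m: -3.2 × 0.9 km = -2.88°C, so T = 2.14°C.
T_parcel − T_env = -2.14 − 2.14 = -4.28°C

-4.28°C (parcel cooler than environment)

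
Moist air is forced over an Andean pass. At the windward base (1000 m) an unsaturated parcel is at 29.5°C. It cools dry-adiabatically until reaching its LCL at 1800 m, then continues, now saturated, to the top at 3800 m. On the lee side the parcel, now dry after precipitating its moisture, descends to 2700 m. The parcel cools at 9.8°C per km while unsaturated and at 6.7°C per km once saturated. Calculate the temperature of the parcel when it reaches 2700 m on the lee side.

1000 → 1800 m (dry, 9.8°C/km): ΔT = -9.8 × 0.8 = -7.84°C → T = 21.66°C
1800 → 3800 m (saturated, 6.7°C/km): ΔT = -6.7 × 2 = -13.4°C → T = 8.26°C
3800 → 2700 m (dry descent, 9.8°C/km): ΔT = +9.8 × 1.1 = +10.78°C → T = 19.04°C

19.04°C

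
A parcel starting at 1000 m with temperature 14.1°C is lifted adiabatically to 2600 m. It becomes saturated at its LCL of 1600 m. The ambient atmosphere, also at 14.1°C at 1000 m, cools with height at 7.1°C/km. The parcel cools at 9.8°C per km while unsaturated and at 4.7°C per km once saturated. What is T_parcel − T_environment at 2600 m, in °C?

Parcel:
  Dry to 1600 m: -9.8 × 0.6 km = -5.88°C, so T = 8.22°C.
  Saturated to 2600 m: -4.7 × 1 km = -4.7°C, so T = 3.52°C.
Environment:
  Environment to 2600 m: -7.1 × 1.6 km = -11.36°C, so T = 2.74°C.
T_parcel − T_env = 3.52 − 2.74 = +0.78°C

+0.78°C (parcel warmer than environment)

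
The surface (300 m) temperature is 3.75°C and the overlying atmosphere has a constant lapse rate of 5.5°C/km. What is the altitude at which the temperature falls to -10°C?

2800 m

Height above start = (3.75 − (-10)) / 5.5 = 2.5 km
Altitude = 300 m + 2500 m = 2800 m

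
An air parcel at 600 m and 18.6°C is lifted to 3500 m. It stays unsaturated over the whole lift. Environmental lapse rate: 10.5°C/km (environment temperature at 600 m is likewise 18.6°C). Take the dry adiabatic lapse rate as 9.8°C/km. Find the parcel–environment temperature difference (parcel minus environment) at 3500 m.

+2.03°C (parcel warmer than environment)

Parcel:
  From 600 m to 3500 m (dry): cools by 9.8 × 2.9 = 28.42°C, giving -9.82°C.
Environment:
  From 600 m to 3500 m (environment): cools by 10.5 × 2.9 = 30.45°C, giving -11.85°C.
T_parcel − T_env = -9.82 − (-11.85) = +2.03°C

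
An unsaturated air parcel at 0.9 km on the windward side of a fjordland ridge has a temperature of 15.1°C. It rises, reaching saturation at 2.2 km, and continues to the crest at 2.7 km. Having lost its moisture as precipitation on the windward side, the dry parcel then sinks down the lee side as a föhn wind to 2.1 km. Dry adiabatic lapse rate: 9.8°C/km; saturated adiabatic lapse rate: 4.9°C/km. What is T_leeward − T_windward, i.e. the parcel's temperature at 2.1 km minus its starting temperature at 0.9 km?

Dry to 2200 m: -9.8 × 1.3 km = -12.74°C, so T = 2.36°C.
Saturated to 2700 m: -4.9 × 0.5 km = -2.45°C, so T = -0.09°C.
Dry descent to 2100 m: +9.8 × 0.6 km = +5.88°C, so T = 5.79°C.
Net change vs windward start: 5.79 − 15.1 = -9.31°C

-9.31°C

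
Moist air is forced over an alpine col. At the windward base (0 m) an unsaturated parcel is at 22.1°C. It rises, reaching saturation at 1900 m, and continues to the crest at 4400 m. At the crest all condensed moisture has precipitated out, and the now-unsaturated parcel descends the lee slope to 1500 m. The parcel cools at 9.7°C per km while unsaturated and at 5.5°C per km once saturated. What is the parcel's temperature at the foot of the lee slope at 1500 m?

0–1900 m, dry: Δz = 1.9 km ⇒ ΔT = -18.43°C; T = 3.67°C
1900–4400 m, saturated: Δz = 2.5 km ⇒ ΔT = -13.75°C; T = -10.08°C
4400–1500 m, dry descent: Δz = 2.9 km ⇒ ΔT = +28.13°C; T = 18.05°C

18.05°C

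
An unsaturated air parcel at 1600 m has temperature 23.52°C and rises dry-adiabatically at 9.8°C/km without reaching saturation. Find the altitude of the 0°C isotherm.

Height above start = (23.52 − 0) / 9.8 = 2.4 km
Altitude = 1600 m + 2400 m = 4000 m

4000 m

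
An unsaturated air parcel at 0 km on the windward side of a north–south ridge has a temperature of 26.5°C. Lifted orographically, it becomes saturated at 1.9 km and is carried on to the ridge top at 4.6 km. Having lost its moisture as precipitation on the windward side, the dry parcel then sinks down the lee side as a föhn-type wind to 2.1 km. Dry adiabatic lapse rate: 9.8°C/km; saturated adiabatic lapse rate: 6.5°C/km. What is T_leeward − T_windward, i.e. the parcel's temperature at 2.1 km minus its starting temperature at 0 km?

-11.67°C

0–1900 m, dry: Δz = 1.9 km ⇒ ΔT = -18.62°C; T = 7.88°C
1900–4600 m, saturated: Δz = 2.7 km ⇒ ΔT = -17.55°C; T = -9.67°C
4600–2100 m, dry descent: Δz = 2.5 km ⇒ ΔT = +24.5°C; T = 14.83°C
Net change vs windward start: 14.83 − 26.5 = -11.67°C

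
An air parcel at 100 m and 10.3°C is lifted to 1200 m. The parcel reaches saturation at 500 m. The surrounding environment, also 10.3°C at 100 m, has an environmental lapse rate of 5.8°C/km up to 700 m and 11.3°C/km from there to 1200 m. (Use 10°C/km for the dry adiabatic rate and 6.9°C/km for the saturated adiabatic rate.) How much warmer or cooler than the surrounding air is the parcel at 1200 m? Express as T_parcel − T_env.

Parcel:
  100–500 m, dry: Δz = 0.4 km ⇒ ΔT = -4°C; T = 6.3°C
  500–1200 m, saturated: Δz = 0.7 km ⇒ ΔT = -4.83°C; T = 1.47°C
Environment:
  100–700 m, environment, lower layer: Δz = 0.6 km ⇒ ΔT = -3.48°C; T = 6.82°C
  700–1200 m, environment, upper layer: Δz = 0.5 km ⇒ ΔT = -5.65°C; T = 1.17°C
T_parcel − T_env = 1.47 − 1.17 = +0.3°C

+0.3°C (parcel warmer than environment)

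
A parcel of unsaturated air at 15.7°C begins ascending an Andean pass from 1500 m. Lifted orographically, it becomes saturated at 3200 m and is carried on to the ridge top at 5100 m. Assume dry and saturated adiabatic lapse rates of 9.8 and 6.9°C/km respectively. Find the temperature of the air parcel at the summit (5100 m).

From 1500 m to 3200 m (dry): cools by 9.8 × 1.7 = 16.66°C, giving -0.96°C.
From 3200 m to 5100 m (saturated): cools by 6.9 × 1.9 = 13.11°C, giving -14.07°C.

-14.07°C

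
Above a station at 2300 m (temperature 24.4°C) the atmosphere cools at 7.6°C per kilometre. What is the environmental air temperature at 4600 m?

2300 → 4600 m (environmental, 7.6°C/km): ΔT = -7.6 × 2.3 = -17.48°C → T = 6.92°C

6.92°C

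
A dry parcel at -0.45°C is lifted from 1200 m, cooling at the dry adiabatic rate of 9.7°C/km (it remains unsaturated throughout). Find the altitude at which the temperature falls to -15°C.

Height above start = (-0.45 − (-15)) / 9.7 = 1.5 km
Altitude = 1200 m + 1500 m = 2700 m

2700 m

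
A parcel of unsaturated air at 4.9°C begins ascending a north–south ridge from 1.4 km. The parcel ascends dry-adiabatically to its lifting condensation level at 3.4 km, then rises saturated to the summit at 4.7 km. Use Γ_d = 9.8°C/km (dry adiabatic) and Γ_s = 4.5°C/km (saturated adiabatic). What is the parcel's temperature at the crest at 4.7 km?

1400–3400 m, dry: Δz = 2 km ⇒ ΔT = -19.6°C; T = -14.7°C
3400–4700 m, saturated: Δz = 1.3 km ⇒ ΔT = -5.85°C; T = -20.55°C

-20.55°C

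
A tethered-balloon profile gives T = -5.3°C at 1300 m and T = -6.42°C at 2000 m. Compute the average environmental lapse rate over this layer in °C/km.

Γ = −ΔT/Δz = (-5.3 − (-6.42)) / (2000 − 1300) m
  = 1.12°C / 0.7 km = 1.6°C/km

1.6°C/km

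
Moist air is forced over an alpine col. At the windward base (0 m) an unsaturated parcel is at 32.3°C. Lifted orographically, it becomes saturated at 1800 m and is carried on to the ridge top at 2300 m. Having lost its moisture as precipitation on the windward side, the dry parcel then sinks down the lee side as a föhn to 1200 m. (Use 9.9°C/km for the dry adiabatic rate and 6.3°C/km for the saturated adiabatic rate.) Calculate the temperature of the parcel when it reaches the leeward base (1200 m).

0 → 1800 m (dry, 9.9°C/km): ΔT = -9.9 × 1.8 = -17.82°C → T = 14.48°C
1800 → 2300 m (saturated, 6.3°C/km): ΔT = -6.3 × 0.5 = -3.15°C → T = 11.33°C
2300 → 1200 m (dry descent, 9.9°C/km): ΔT = +9.9 × 1.1 = +10.89°C → T = 22.22°C

22.22°C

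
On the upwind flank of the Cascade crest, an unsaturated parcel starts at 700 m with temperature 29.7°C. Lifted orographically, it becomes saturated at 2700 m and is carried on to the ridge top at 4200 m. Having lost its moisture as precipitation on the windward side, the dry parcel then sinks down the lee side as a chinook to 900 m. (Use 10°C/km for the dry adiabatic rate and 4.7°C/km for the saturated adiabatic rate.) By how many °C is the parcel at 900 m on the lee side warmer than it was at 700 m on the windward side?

From 700 m to 2700 m (dry): cools by 10 × 2 = 20°C, giving 9.7°C.
From 2700 m to 4200 m (saturated): cools by 4.7 × 1.5 = 7.05°C, giving 2.65°C.
From 4200 m to 900 m (dry descent): warms by 10 × 3.3 = 33°C, giving 35.65°C.
Net change vs windward start: 35.65 − 29.7 = +5.95°C

+5.95°C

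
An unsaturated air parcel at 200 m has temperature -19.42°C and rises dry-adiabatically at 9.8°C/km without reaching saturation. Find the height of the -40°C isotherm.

Height above start = (-19.42 − (-40)) / 9.8 = 2.1 km
Altitude = 200 m + 2100 m = 2300 m

2300 m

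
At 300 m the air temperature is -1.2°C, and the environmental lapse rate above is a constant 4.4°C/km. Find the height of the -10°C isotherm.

2300 m

Height above start = (-1.2 − (-10)) / 4.4 = 2 km
Altitude = 300 m + 2000 m = 2300 m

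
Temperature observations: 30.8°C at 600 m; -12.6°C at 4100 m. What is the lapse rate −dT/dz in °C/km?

12.4°C/km

Γ = −ΔT/Δz = (30.8 − (-12.6)) / (4100 − 600) m
  = 43.4°C / 3.5 km = 12.4°C/km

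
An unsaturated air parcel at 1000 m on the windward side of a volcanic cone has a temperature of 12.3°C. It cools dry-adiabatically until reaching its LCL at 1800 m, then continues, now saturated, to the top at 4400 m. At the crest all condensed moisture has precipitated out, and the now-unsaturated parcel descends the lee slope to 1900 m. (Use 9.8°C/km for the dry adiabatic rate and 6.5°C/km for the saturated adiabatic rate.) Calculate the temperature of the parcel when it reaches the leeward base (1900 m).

12.06°C

1000–1800 m, dry: Δz = 0.8 km ⇒ ΔT = -7.84°C; T = 4.46°C
1800–4400 m, saturated: Δz = 2.6 km ⇒ ΔT = -16.9°C; T = -12.44°C
4400–1900 m, dry descent: Δz = 2.5 km ⇒ ΔT = +24.5°C; T = 12.06°C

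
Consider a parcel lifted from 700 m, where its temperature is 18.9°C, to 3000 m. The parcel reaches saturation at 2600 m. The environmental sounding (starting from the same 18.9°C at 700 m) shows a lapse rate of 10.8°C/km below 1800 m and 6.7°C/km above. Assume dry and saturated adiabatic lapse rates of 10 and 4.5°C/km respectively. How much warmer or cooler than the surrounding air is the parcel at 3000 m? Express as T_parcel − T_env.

-0.88°C (parcel cooler than environment)

Parcel:
  700–2600 m, dry: Δz = 1.9 km ⇒ ΔT = -19°C; T = -0.1°C
  2600–3000 m, saturated: Δz = 0.4 km ⇒ ΔT = -1.8°C; T = -1.9°C
Environment:
  700–1800 m, environment, lower layer: Δz = 1.1 km ⇒ ΔT = -11.88°C; T = 7.02°C
  1800–3000 m, environment, upper layer: Δz = 1.2 km ⇒ ΔT = -8.04°C; T = -1.02°C
T_parcel − T_env = -1.9 − (-1.02) = -0.88°C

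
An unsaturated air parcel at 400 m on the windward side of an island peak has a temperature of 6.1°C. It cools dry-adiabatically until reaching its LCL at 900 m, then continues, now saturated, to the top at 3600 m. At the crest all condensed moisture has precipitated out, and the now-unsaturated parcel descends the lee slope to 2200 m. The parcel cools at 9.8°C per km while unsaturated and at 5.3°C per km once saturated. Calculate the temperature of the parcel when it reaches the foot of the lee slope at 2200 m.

From 400 m to 900 m (dry): cools by 9.8 × 0.5 = 4.9°C, giving 1.2°C.
From 900 m to 3600 m (saturated): cools by 5.3 × 2.7 = 14.31°C, giving -13.11°C.
From 3600 m to 2200 m (dry descent): warms by 9.8 × 1.4 = 13.72°C, giving 0.61°C.

0.61°C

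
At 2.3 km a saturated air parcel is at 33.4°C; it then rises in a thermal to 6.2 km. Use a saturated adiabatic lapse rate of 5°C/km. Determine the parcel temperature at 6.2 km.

From 2300 m to 6200 m (saturated adiabatic): cools by 5 × 3.9 = 19.5°C, giving 13.9°C.

13.9°C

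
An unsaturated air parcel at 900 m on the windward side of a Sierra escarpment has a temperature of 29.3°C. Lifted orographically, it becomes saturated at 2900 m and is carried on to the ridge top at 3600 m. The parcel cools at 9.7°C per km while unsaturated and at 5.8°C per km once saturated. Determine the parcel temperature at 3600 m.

900–2900 m, dry: Δz = 2 km ⇒ ΔT = -19.4°C; T = 9.9°C
2900–3600 m, saturated: Δz = 0.7 km ⇒ ΔT = -4.06°C; T = 5.84°C

5.84°C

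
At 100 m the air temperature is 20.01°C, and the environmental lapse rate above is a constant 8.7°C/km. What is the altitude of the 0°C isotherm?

Height above start = (20.01 − 0) / 8.7 = 2.3 km
Altitude = 100 m + 2300 m = 2400 m

2400 m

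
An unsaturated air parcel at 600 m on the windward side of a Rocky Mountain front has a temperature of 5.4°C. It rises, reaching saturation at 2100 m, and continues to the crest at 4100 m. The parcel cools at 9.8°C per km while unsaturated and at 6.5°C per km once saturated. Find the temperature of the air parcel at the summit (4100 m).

-22.3°C

From 600 m to 2100 m (dry): cools by 9.8 × 1.5 = 14.7°C, giving -9.3°C.
From 2100 m to 4100 m (saturated): cools by 6.5 × 2 = 13°C, giving -22.3°C.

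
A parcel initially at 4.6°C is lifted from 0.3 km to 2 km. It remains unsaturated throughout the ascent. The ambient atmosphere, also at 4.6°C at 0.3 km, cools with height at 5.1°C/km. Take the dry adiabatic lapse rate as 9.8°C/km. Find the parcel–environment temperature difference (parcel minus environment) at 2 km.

Parcel:
  Dry to 2000 m: -9.8 × 1.7 km = -16.66°C, so T = -12.06°C.
Environment:
  Environment to 2000 m: -5.1 × 1.7 km = -8.67°C, so T = -4.07°C.
T_parcel − T_env = -12.06 − (-4.07) = -7.99°C

-7.99°C (parcel cooler than environment)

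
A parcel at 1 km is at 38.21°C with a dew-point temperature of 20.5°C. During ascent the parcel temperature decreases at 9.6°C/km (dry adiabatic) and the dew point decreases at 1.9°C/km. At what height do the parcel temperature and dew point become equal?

T and T_d converge at 9.6 − 1.9 = 7.7°C per km
Height above start = (38.21 − 20.5) / 7.7 = 2.3 km
LCL altitude = 1000 m + 2300 m = 3300 m

3.3 km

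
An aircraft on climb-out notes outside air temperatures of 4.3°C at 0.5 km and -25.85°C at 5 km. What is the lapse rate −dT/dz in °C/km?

6.7°C/km

Γ = −ΔT/Δz = (4.3 − (-25.85)) / (5000 − 500) m
  = 30.15°C / 4.5 km = 6.7°C/km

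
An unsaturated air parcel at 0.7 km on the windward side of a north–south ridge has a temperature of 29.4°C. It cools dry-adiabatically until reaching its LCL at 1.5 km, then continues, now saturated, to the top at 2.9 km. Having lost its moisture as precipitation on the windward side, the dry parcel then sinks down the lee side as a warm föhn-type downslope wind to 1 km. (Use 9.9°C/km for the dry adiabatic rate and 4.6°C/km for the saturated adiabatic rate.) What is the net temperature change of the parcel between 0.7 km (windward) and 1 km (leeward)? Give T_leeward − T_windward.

+4.45°C

700 → 1500 m (dry, 9.9°C/km): ΔT = -9.9 × 0.8 = -7.92°C → T = 21.48°C
1500 → 2900 m (saturated, 4.6°C/km): ΔT = -4.6 × 1.4 = -6.44°C → T = 15.04°C
2900 → 1000 m (dry descent, 9.9°C/km): ΔT = +9.9 × 1.9 = +18.81°C → T = 33.85°C
Net change vs windward start: 33.85 − 29.4 = +4.45°C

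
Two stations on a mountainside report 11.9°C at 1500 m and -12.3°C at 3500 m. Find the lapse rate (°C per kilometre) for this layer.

Γ = −ΔT/Δz = (11.9 − (-12.3)) / (3500 − 1500) m
  = 24.2°C / 2 km = 12.1°C/km

12.1°C/km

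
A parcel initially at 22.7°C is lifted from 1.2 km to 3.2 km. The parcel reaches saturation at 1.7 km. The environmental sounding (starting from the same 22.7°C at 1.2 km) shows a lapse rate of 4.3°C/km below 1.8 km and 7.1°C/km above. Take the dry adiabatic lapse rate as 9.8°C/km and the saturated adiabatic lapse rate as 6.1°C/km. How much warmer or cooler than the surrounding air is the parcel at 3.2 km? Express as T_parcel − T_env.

Parcel:
  1200–1700 m, dry: Δz = 0.5 km ⇒ ΔT = -4.9°C; T = 17.8°C
  1700–3200 m, saturated: Δz = 1.5 km ⇒ ΔT = -9.15°C; T = 8.65°C
Environment:
  1200–1800 m, environment, lower layer: Δz = 0.6 km ⇒ ΔT = -2.58°C; T = 20.12°C
  1800–3200 m, environment, upper layer: Δz = 1.4 km ⇒ ΔT = -9.94°C; T = 10.18°C
T_parcel − T_env = 8.65 − 10.18 = -1.53°C

-1.53°C (parcel cooler than environment)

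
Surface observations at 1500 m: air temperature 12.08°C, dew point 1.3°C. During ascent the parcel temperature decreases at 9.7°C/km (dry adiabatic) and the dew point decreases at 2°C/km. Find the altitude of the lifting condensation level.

T and T_d converge at 9.7 − 2 = 7.7°C per km
Height above start = (12.08 − 1.3) / 7.7 = 1.4 km
LCL altitude = 1500 m + 1400 m = 2900 m

2900 m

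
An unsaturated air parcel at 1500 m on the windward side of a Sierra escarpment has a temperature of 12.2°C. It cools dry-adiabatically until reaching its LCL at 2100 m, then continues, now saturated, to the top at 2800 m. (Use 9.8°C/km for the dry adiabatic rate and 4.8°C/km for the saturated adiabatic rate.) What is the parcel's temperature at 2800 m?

2.96°C

1500–2100 m, dry: Δz = 0.6 km ⇒ ΔT = -5.88°C; T = 6.32°C
2100–2800 m, saturated: Δz = 0.7 km ⇒ ΔT = -3.36°C; T = 2.96°C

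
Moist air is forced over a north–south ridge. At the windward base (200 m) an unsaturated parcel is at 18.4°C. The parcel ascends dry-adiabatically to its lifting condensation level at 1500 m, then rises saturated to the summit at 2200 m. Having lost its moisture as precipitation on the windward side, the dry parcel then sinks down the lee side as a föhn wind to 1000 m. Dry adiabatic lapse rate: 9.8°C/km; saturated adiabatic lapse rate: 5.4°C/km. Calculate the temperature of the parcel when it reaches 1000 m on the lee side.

13.64°C

From 200 m to 1500 m (dry): cools by 9.8 × 1.3 = 12.74°C, giving 5.66°C.
From 1500 m to 2200 m (saturated): cools by 5.4 × 0.7 = 3.78°C, giving 1.88°C.
From 2200 m to 1000 m (dry descent): warms by 9.8 × 1.2 = 11.76°C, giving 13.64°C.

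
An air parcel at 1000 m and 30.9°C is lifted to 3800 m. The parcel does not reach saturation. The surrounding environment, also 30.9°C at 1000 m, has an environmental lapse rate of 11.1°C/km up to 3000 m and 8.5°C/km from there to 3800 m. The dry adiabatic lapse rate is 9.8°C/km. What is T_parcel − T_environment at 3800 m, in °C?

+1.56°C (parcel warmer than environment)

Parcel:
  From 1000 m to 3800 m (dry): cools by 9.8 × 2.8 = 27.44°C, giving 3.46°C.
Environment:
  From 1000 m to 3000 m (environment, lower layer): cools by 11.1 × 2 = 22.2°C, giving 8.7°C.
  From 3000 m to 3800 m (environment, upper layer): cools by 8.5 × 0.8 = 6.8°C, giving 1.9°C.
T_parcel − T_env = 3.46 − 1.9 = +1.56°C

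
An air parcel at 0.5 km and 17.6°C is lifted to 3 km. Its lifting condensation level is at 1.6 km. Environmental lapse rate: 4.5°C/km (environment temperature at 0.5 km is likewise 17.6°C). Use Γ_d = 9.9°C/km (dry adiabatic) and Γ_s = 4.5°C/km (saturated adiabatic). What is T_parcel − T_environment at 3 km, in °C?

-5.94°C (parcel cooler than environment)

Parcel:
  From 500 m to 1600 m (dry): cools by 9.9 × 1.1 = 10.89°C, giving 6.71°C.
  From 1600 m to 3000 m (saturated): cools by 4.5 × 1.4 = 6.3°C, giving 0.41°C.
Environment:
  From 500 m to 3000 m (environment): cools by 4.5 × 2.5 = 11.25°C, giving 6.35°C.
T_parcel − T_env = 0.41 − 6.35 = -5.94°C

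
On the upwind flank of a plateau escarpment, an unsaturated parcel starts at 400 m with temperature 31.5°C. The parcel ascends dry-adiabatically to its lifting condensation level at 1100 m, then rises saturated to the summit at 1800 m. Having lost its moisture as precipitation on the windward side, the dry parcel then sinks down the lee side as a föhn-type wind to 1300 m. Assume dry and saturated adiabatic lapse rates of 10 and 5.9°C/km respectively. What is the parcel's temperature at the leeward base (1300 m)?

25.37°C

400 → 1100 m (dry, 10°C/km): ΔT = -10 × 0.7 = -7°C → T = 24.5°C
1100 → 1800 m (saturated, 5.9°C/km): ΔT = -5.9 × 0.7 = -4.13°C → T = 20.37°C
1800 → 1300 m (dry descent, 10°C/km): ΔT = +10 × 0.5 = +5°C → T = 25.37°C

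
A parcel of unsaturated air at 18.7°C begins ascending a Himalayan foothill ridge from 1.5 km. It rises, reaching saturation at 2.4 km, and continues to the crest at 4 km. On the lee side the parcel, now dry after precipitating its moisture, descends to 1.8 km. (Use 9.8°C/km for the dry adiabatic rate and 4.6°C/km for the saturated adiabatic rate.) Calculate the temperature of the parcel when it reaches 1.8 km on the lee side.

24.08°C

1500–2400 m, dry: Δz = 0.9 km ⇒ ΔT = -8.82°C; T = 9.88°C
2400–4000 m, saturated: Δz = 1.6 km ⇒ ΔT = -7.36°C; T = 2.52°C
4000–1800 m, dry descent: Δz = 2.2 km ⇒ ΔT = +21.56°C; T = 24.08°C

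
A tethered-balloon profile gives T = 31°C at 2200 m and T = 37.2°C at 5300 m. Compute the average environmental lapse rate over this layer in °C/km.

-2°C/km

Γ = −ΔT/Δz = (31 − 37.2) / (5300 − 2200) m
  = -6.2°C / 3.1 km = -2°C/km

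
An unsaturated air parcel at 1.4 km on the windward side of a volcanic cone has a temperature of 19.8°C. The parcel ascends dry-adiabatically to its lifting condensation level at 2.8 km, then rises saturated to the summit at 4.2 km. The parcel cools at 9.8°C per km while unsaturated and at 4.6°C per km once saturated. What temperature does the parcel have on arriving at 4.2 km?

-0.36°C

From 1400 m to 2800 m (dry): cools by 9.8 × 1.4 = 13.72°C, giving 6.08°C.
From 2800 m to 4200 m (saturated): cools by 4.6 × 1.4 = 6.44°C, giving -0.36°C.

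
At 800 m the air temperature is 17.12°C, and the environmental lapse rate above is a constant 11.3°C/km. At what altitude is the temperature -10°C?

Height above start = (17.12 − (-10)) / 11.3 = 2.4 km
Altitude = 800 m + 2400 m = 3200 m

3200 m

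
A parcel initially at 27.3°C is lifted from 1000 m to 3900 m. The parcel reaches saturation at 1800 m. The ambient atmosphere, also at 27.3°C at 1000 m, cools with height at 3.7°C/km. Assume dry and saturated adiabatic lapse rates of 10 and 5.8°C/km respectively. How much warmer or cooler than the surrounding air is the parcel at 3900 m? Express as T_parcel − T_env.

Parcel:
  1000 → 1800 m (dry, 10°C/km): ΔT = -10 × 0.8 = -8°C → T = 19.3°C
  1800 → 3900 m (saturated, 5.8°C/km): ΔT = -5.8 × 2.1 = -12.18°C → T = 7.12°C
Environment:
  1000 → 3900 m (environment, 3.7°C/km): ΔT = -3.7 × 2.9 = -10.73°C → T = 16.57°C
T_parcel − T_env = 7.12 − 16.57 = -9.45°C

-9.45°C (parcel cooler than environment)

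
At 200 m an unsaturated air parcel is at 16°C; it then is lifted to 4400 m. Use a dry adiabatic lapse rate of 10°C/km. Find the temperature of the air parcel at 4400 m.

200 → 4400 m (dry adiabatic, 10°C/km): ΔT = -10 × 4.2 = -42°C → T = -26°C

-26°C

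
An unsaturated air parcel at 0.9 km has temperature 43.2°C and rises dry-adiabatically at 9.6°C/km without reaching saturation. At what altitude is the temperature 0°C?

Height above start = (43.2 − 0) / 9.6 = 4.5 km
Altitude = 900 m + 4500 m = 5400 m

5.4 km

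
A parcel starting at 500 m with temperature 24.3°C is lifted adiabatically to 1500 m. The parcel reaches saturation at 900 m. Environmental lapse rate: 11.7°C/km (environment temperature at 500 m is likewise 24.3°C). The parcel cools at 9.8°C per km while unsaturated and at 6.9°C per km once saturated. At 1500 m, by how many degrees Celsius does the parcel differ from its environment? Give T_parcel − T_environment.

Parcel:
  500–900 m, dry: Δz = 0.4 km ⇒ ΔT = -3.92°C; T = 20.38°C
  900–1500 m, saturated: Δz = 0.6 km ⇒ ΔT = -4.14°C; T = 16.24°C
Environment:
  500–1500 m, environment: Δz = 1 km ⇒ ΔT = -11.7°C; T = 12.6°C
T_parcel − T_env = 16.24 − 12.6 = +3.64°C

+3.64°C (parcel warmer than environment)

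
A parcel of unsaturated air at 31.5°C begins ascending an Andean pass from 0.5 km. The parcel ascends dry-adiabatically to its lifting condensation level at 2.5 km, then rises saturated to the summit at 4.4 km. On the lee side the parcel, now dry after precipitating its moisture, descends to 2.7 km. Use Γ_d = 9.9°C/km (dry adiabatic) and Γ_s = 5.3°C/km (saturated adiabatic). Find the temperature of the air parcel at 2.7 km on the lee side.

500–2500 m, dry: Δz = 2 km ⇒ ΔT = -19.8°C; T = 11.7°C
2500–4400 m, saturated: Δz = 1.9 km ⇒ ΔT = -10.07°C; T = 1.63°C
4400–2700 m, dry descent: Δz = 1.7 km ⇒ ΔT = +16.83°C; T = 18.46°C

18.46°C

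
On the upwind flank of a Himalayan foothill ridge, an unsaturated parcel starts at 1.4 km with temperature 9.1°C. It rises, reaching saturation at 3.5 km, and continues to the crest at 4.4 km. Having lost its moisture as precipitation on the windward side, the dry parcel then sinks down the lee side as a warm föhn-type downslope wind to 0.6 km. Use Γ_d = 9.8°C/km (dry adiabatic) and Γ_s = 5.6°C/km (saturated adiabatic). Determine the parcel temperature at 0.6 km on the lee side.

1400 → 3500 m (dry, 9.8°C/km): ΔT = -9.8 × 2.1 = -20.58°C → T = -11.48°C
3500 → 4400 m (saturated, 5.6°C/km): ΔT = -5.6 × 0.9 = -5.04°C → T = -16.52°C
4400 → 600 m (dry descent, 9.8°C/km): ΔT = +9.8 × 3.8 = +37.24°C → T = 20.72°C

20.72°C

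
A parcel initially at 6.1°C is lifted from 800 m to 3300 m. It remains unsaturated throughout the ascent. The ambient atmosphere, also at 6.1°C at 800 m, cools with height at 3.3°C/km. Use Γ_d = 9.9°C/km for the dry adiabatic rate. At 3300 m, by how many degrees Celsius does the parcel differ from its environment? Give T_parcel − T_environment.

-16.5°C (parcel cooler than environment)

Parcel:
  Dry to 3300 m: -9.9 × 2.5 km = -24.75°C, so T = -18.65°C.
Environment:
  Environment to 3300 m: -3.3 × 2.5 km = -8.25°C, so T = -2.15°C.
T_parcel − T_env = -18.65 − (-2.15) = -16.5°C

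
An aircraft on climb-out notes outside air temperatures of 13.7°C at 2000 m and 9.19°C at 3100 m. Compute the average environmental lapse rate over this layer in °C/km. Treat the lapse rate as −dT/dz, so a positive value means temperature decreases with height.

Γ = −ΔT/Δz = (13.7 − 9.19) / (3100 − 2000) m
  = 4.51°C / 1.1 km = 4.1°C/km

4.1°C/km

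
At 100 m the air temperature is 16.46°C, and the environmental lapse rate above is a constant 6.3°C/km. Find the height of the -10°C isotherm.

4300 m

Height above start = (16.46 − (-10)) / 6.3 = 4.2 km
Altitude = 100 m + 4200 m = 4300 m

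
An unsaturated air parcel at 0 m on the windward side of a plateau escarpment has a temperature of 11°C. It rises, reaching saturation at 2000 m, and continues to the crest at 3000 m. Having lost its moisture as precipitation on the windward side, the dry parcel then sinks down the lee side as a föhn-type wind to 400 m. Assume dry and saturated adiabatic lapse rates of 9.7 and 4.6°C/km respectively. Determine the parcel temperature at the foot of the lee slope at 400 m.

12.22°C

0–2000 m, dry: Δz = 2 km ⇒ ΔT = -19.4°C; T = -8.4°C
2000–3000 m, saturated: Δz = 1 km ⇒ ΔT = -4.6°C; T = -13°C
3000–400 m, dry descent: Δz = 2.6 km ⇒ ΔT = +25.22°C; T = 12.22°C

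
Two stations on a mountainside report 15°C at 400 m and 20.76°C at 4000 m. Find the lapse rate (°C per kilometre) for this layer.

-1.6°C/km

Γ = −ΔT/Δz = (15 − 20.76) / (4000 − 400) m
  = -5.76°C / 3.6 km = -1.6°C/km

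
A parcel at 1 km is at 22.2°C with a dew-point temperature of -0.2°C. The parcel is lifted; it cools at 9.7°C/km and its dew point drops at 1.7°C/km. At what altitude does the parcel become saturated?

3.8 km

T and T_d converge at 9.7 − 1.7 = 8°C per km
Height above start = (22.2 − (-0.2)) / 8 = 2.8 km
LCL altitude = 1000 m + 2800 m = 3800 m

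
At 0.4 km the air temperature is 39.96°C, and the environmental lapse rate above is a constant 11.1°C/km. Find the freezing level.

Height above start = (39.96 − 0) / 11.1 = 3.6 km
Altitude = 400 m + 3600 m = 4000 m

4 km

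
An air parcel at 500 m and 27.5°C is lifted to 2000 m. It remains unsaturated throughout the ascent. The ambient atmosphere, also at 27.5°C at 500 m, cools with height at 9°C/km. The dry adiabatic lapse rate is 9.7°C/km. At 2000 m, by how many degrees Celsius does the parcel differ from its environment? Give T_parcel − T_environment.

-1.05°C (parcel cooler than environment)

Parcel:
  500–2000 m, dry: Δz = 1.5 km ⇒ ΔT = -14.55°C; T = 12.95°C
Environment:
  500–2000 m, environment: Δz = 1.5 km ⇒ ΔT = -13.5°C; T = 14°C
T_parcel − T_env = 12.95 − 14 = -1.05°C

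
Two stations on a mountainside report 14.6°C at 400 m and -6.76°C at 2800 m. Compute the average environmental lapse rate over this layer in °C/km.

8.9°C/km

Γ = −ΔT/Δz = (14.6 − (-6.76)) / (2800 − 400) m
  = 21.36°C / 2.4 km = 8.9°C/km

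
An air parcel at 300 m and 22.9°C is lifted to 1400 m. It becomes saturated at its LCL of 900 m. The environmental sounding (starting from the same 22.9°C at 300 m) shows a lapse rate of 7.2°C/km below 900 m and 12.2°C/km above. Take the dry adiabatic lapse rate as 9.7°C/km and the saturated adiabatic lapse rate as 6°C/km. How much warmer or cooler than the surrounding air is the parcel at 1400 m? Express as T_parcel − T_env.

Parcel:
  300–900 m, dry: Δz = 0.6 km ⇒ ΔT = -5.82°C; T = 17.08°C
  900–1400 m, saturated: Δz = 0.5 km ⇒ ΔT = -3°C; T = 14.08°C
Environment:
  300–900 m, environment, lower layer: Δz = 0.6 km ⇒ ΔT = -4.32°C; T = 18.58°C
  900–1400 m, environment, upper layer: Δz = 0.5 km ⇒ ΔT = -6.1°C; T = 12.48°C
T_parcel − T_env = 14.08 − 12.48 = +1.6°C

+1.6°C (parcel warmer than environment)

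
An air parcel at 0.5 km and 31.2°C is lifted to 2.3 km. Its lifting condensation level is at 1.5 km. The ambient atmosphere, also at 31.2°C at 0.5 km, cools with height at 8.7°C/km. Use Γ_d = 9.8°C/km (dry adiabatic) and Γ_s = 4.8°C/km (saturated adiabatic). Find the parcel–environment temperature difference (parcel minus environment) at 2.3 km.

Parcel:
  From 500 m to 1500 m (dry): cools by 9.8 × 1 = 9.8°C, giving 21.4°C.
  From 1500 m to 2300 m (saturated): cools by 4.8 × 0.8 = 3.84°C, giving 17.56°C.
Environment:
  From 500 m to 2300 m (environment): cools by 8.7 × 1.8 = 15.66°C, giving 15.54°C.
T_parcel − T_env = 17.56 − 15.54 = +2.02°C

+2.02°C (parcel warmer than environment)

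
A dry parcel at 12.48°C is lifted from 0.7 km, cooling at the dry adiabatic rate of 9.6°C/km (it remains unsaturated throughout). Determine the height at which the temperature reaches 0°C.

Height above start = (12.48 − 0) / 9.6 = 1.3 km
Altitude = 700 m + 1300 m = 2000 m

2 km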